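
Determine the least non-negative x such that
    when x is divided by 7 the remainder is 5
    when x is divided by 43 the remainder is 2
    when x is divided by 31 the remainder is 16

9161

From x ≡ 5 (mod 7) write x = 5 + 7t. Substituting into x ≡ 2 (mod 43) gives 7t ≡ 40 (mod 43), and since 7⁻¹ ≡ 37 (mod 43), t ≡ 18. Hence x ≡ 5 + 7·18 = 131 (mod 301).
From x ≡ 131 (mod 301) write x = 131 + 301t. Substituting into x ≡ 16 (mod 31) gives 301t ≡ 9 (mod 31), and since 22⁻¹ ≡ 24 (mod 31), t ≡ 30. Hence x ≡ 131 + 301·30 = 9161 (mod 9331).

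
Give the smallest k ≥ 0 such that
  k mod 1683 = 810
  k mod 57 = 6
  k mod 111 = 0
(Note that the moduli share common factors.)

Combine the congruences pairwise.
gcd(1683, 57) = 3 and 3 | (6 − 810), so the pair is consistent; merging gives k ≡ 26055 (mod 31977), where 31977 = lcm(1683, 57).
gcd(31977, 111) = 3 and 3 | (0 − 26055), so the pair is consistent; merging gives k ≡ 921411 (mod 1183149), where 1183149 = lcm(31977, 111).
The solution is unique modulo lcm(1683, 57, 111) = 1183149.

921411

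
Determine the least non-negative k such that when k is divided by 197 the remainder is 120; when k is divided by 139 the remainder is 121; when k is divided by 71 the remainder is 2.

The moduli are pairwise coprime; N = 197·139·71 = 1944193.
N/197 = 9869; 9869 ≡ 19 (mod 197); 19·83 ≡ 1, so inverse 83.
N/139 = 13987; 13987 ≡ 87 (mod 139); 87·8 ≡ 1, so inverse 8.
N/71 = 27383; 27383 ≡ 48 (mod 71); 48·37 ≡ 1, so inverse 37.
k ≡ 120·9869·83 + 121·13987·8 + 2·27383·37 = 113860998.
113860998 mod 1944193 = 1097804.

1097804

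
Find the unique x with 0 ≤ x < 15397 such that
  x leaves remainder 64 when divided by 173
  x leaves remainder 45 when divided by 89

From x ≡ 64 (mod 173) write x = 64 + 173t. Substituting into x ≡ 45 (mod 89) gives 173t ≡ 70 (mod 89), and since 84⁻¹ ≡ 71 (mod 89), t ≡ 75. Hence x ≡ 64 + 173·75 = 13039 (mod 15397).

13039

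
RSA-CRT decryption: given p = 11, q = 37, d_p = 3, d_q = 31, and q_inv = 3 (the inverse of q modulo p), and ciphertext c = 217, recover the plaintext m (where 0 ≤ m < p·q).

50

m₁ = c^(d_p) mod p: c ≡ 8 (mod 11), and 8^3 mod 11 = 6.
m₂ = c^(d_q) mod q: c ≡ 32 (mod 37), and 32^31 mod 37 = 13.
h = q_inv·(m₁ − m₂) mod p = 3·(6 − 13) mod 11 = 1.
m = m₂ + h·q = 13 + 1·37 = 50.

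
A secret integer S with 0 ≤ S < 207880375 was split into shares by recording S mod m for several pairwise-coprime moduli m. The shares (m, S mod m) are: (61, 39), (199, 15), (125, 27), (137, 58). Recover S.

135611152

The moduli are pairwise coprime; N = 61·199·125·137 = 207880375.
N/61 = 3407875; 3407875 ≡ 49 (mod 61); 49·5 ≡ 1, so inverse 5.
N/199 = 1044625; 1044625 ≡ 74 (mod 199); 74·78 ≡ 1, so inverse 78.
N/125 = 1663043; 1663043 ≡ 43 (mod 125); 43·32 ≡ 1, so inverse 32.
N/137 = 1517375; 1517375 ≡ 100 (mod 137); 100·37 ≡ 1, so inverse 37.
S ≡ 39·3407875·5 + 15·1044625·78 + 27·1663043·32 + 58·1517375·37 = 6579902777.
6579902777 mod 207880375 = 135611152.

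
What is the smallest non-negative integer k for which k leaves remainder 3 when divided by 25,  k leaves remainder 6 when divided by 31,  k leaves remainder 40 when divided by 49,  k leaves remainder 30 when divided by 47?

The moduli are pairwise coprime; N = 25·31·49·47 = 1784825.
N/25 = 71393; 71393 ≡ 18 (mod 25); 18·7 ≡ 1, so inverse 7.
N/31 = 57575; 57575 ≡ 8 (mod 31); 8·4 ≡ 1, so inverse 4.
N/49 = 36425; 36425 ≡ 18 (mod 49); 18·30 ≡ 1, so inverse 30.
N/47 = 37975; 37975 ≡ 46 (mod 47); 46·46 ≡ 1, so inverse 46.
k ≡ 3·71393·7 + 6·57575·4 + 40·36425·30 + 30·37975·46 = 98996553.
98996553 mod 1784825 = 831178.

831178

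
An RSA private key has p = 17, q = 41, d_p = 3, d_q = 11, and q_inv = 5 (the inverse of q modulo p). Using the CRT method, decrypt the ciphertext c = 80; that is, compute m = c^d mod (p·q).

453

m₁ = c^(d_p) mod p: c ≡ 12 (mod 17), and 12^3 mod 17 = 11.
m₂ = c^(d_q) mod q: c ≡ 39 (mod 41), and 39^11 mod 41 = 2.
h = q_inv·(m₁ − m₂) mod p = 5·(11 − 2) mod 17 = 11.
m = m₂ + h·q = 2 + 11·41 = 453.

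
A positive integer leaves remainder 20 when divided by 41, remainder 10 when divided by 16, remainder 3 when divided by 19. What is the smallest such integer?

4202

The moduli are pairwise coprime; N = 41·16·19 = 12464.
N/41 = 304; 304 ≡ 17 (mod 41); 17·29 ≡ 1, so inverse 29.
N/16 = 779; 779 ≡ 11 (mod 16); 11·3 ≡ 1, so inverse 3.
N/19 = 656; 656 ≡ 10 (mod 19); 10·2 ≡ 1, so inverse 2.
a ≡ 20·304·29 + 10·779·3 + 3·656·2 = 203626.
203626 mod 12464 = 4202.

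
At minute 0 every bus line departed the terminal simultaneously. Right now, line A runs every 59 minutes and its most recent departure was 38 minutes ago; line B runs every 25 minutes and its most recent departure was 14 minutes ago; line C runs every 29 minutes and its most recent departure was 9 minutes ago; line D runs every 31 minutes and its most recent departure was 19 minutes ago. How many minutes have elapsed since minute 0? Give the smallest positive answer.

From t ≡ 38 (mod 59) write t = 38 + 59s. Substituting into t ≡ 14 (mod 25) gives 59s ≡ 1 (mod 25), and since 9⁻¹ ≡ 14 (mod 25), s ≡ 14. Hence t ≡ 38 + 59·14 = 864 (mod 1475).
From t ≡ 864 (mod 1475) write t = 864 + 1475s. Substituting into t ≡ 9 (mod 29) gives 1475s ≡ 15 (mod 29), and since 25⁻¹ ≡ 7 (mod 29), s ≡ 18. Hence t ≡ 864 + 1475·18 = 27414 (mod 42775).
From t ≡ 27414 (mod 42775) write t = 27414 + 42775s. Substituting into t ≡ 19 (mod 31) gives 42775s ≡ 9 (mod 31), and since 26⁻¹ ≡ 6 (mod 31), s ≡ 23. Hence t ≡ 27414 + 42775·23 = 1011239 (mod 1326025).

1011239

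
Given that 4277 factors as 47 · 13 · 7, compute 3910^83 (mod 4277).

Mod 47: 3910 ≡ 9; by Fermat, exponent reduces to 83 mod 46 = 37; 9^37 ≡ 8 (mod 47).
Mod 13: 3910 ≡ 10; by Fermat, exponent reduces to 83 mod 12 = 11; 10^11 ≡ 4 (mod 13).
Mod 7: 3910 ≡ 4; by Fermat, exponent reduces to 83 mod 6 = 5; 4^5 ≡ 2 (mod 7).
Combine by CRT: x ≡ 8 (mod 47), x ≡ 4 (mod 13), x ≡ 2 (mod 7) ⇒ x ≡ 2123 (mod 4277).

2123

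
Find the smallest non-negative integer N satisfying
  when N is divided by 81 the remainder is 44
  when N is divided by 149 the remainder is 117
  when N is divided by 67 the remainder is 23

453077

The moduli are pairwise coprime; M = 81·149·67 = 808623.
M/81 = 9983; 9983 ≡ 20 (mod 81); 20·77 ≡ 1, so inverse 77.
M/149 = 5427; 5427 ≡ 63 (mod 149); 63·123 ≡ 1, so inverse 123.
M/67 = 12069; 12069 ≡ 9 (mod 67); 9·15 ≡ 1, so inverse 15.
N ≡ 44·9983·77 + 117·5427·123 + 23·12069·15 = 116086166.
116086166 mod 808623 = 453077.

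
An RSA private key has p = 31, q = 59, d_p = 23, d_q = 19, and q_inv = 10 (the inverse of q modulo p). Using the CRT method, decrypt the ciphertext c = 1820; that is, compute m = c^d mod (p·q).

m₁ = c^(d_p) mod p: c ≡ 22 (mod 31), and 22^23 mod 31 = 3.
m₂ = c^(d_q) mod q: c ≡ 50 (mod 59), and 50^19 mod 59 = 23.
h = q_inv·(m₁ − m₂) mod p = 10·(3 − 23) mod 31 = 17.
m = m₂ + h·q = 23 + 17·59 = 1026.

1026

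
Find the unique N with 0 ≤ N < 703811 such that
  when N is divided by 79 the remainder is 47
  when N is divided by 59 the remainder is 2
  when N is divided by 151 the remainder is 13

362262

The moduli are pairwise coprime; M = 79·59·151 = 703811.
M/79 = 8909; 8909 ≡ 61 (mod 79); 61·57 ≡ 1, so inverse 57.
M/59 = 11929; 11929 ≡ 11 (mod 59); 11·43 ≡ 1, so inverse 43.
M/151 = 4661; 4661 ≡ 131 (mod 151); 131·83 ≡ 1, so inverse 83.
N ≡ 47·8909·57 + 2·11929·43 + 13·4661·83 = 29922324.
29922324 mod 703811 = 362262.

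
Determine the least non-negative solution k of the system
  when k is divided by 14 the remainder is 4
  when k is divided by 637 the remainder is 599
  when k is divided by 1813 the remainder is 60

25442

gcd(14, 637) = 7 and 7 | (599 − 4), so the pair is consistent; merging gives k ≡ 1236 (mod 1274), where 1274 = lcm(14, 637).
gcd(1274, 1813) = 49 and 49 | (60 − 1236), so the pair is consistent; merging gives k ≡ 25442 (mod 47138), where 47138 = lcm(1274, 1813).
The solution is unique modulo lcm(14, 637, 1813) = 47138.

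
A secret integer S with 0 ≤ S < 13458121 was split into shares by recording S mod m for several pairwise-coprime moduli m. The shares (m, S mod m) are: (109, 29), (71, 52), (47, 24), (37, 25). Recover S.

6376420

The moduli are pairwise coprime; N = 109·71·47·37 = 13458121.
N/109 = 123469; 123469 ≡ 81 (mod 109); 81·35 ≡ 1, so inverse 35.
N/71 = 189551; 189551 ≡ 52 (mod 71); 52·56 ≡ 1, so inverse 56.
N/47 = 286343; 286343 ≡ 19 (mod 47); 19·5 ≡ 1, so inverse 5.
N/37 = 363733; 363733 ≡ 23 (mod 37); 23·29 ≡ 1, so inverse 29.
S ≡ 29·123469·35 + 52·189551·56 + 24·286343·5 + 25·363733·29 = 975361132.
975361132 mod 13458121 = 6376420.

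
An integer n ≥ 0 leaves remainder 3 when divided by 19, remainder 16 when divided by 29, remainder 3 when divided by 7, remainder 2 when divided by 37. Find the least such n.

40036

Combine the congruences pairwise.
From n ≡ 3 (mod 19) write n = 3 + 19t. Substituting into n ≡ 16 (mod 29) gives 19t ≡ 13 (mod 29), and since 19⁻¹ ≡ 26 (mod 29), t ≡ 19. Hence n ≡ 3 + 19·19 = 364 (mod 551).
From n ≡ 364 (mod 551) write n = 364 + 551t. Substituting into n ≡ 3 (mod 7) gives 551t ≡ 3 (mod 7), and since 5⁻¹ ≡ 3 (mod 7), t ≡ 2. Hence n ≡ 364 + 551·2 = 1466 (mod 3857).
From n ≡ 1466 (mod 3857) write n = 1466 + 3857t. Substituting into n ≡ 2 (mod 37) gives 3857t ≡ 16 (mod 37), and since 9⁻¹ ≡ 33 (mod 37), t ≡ 10. Hence n ≡ 1466 + 3857·10 = 40036 (mod 142709).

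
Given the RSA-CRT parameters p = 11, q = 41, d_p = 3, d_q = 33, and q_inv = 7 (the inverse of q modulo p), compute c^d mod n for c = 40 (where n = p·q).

m₁ = c^(d_p) mod p: c ≡ 7 (mod 11), and 7^3 mod 11 = 2.
m₂ = c^(d_q) mod q: c ≡ 40 (mod 41), and 40^33 mod 41 = 40.
h = q_inv·(m₁ − m₂) mod p = 7·(2 − 40) mod 11 = 9.
m = m₂ + h·q = 40 + 9·41 = 409.

409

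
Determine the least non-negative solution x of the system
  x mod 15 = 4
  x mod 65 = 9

139

gcd(15, 65) = 5 and 5 | (9 − 4), so the pair is consistent; merging gives x ≡ 139 (mod 195), where 195 = lcm(15, 65).
The solution is unique modulo lcm(15, 65) = 195.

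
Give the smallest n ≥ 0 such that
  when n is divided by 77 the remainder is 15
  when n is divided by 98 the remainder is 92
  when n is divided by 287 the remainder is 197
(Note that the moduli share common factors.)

Combine the congruences pairwise.
gcd(77, 98) = 7 and 7 | (92 − 15), so the pair is consistent; merging gives n ≡ 92 (mod 1078), where 1078 = lcm(77, 98).
gcd(1078, 287) = 7 and 7 | (197 − 92), so the pair is consistent; merging gives n ≡ 20574 (mod 44198), where 44198 = lcm(1078, 287).
The solution is unique modulo lcm(77, 98, 287) = 44198.

20574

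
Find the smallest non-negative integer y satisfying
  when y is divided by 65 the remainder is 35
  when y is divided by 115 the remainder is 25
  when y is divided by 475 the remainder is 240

77190

gcd(65, 115) = 5 and 5 | (25 − 35), so the pair is consistent; merging gives y ≡ 945 (mod 1495), where 1495 = lcm(65, 115).
gcd(1495, 475) = 5 and 5 | (240 − 945), so the pair is consistent; merging gives y ≡ 77190 (mod 142025), where 142025 = lcm(1495, 475).
The solution is unique modulo lcm(65, 115, 475) = 142025.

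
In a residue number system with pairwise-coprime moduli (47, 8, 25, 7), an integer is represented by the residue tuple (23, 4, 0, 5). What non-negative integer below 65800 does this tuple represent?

41900

Combine the congruences pairwise.
From x ≡ 23 (mod 47) write x = 23 + 47t. Substituting into x ≡ 4 (mod 8) gives 47t ≡ 5 (mod 8), and since 7⁻¹ ≡ 7 (mod 8), t ≡ 3. Hence x ≡ 23 + 47·3 = 164 (mod 376).
From x ≡ 164 (mod 376) write x = 164 + 376t. Substituting into x ≡ 0 (mod 25) gives 376t ≡ 11 (mod 25), and since 1⁻¹ ≡ 1 (mod 25), t ≡ 11. Hence x ≡ 164 + 376·11 = 4300 (mod 9400).
From x ≡ 4300 (mod 9400) write x = 4300 + 9400t. Substituting into x ≡ 5 (mod 7) gives 9400t ≡ 3 (mod 7), and since 6⁻¹ ≡ 6 (mod 7), t ≡ 4. Hence x ≡ 4300 + 9400·4 = 41900 (mod 65800).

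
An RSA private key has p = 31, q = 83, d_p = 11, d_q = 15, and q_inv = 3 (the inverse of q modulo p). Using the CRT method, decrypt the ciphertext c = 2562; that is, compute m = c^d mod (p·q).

m₁ = c^(d_p) mod p: c ≡ 20 (mod 31), and 20^11 mod 31 = 7.
m₂ = c^(d_q) mod q: c ≡ 72 (mod 83), and 72^15 mod 83 = 6.
h = q_inv·(m₁ − m₂) mod p = 3·(7 − 6) mod 31 = 3.
m = m₂ + h·q = 6 + 3·83 = 255.

255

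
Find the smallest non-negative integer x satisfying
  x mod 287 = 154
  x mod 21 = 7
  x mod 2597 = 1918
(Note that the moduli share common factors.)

313558

gcd(287, 21) = 7 and 7 | (7 − 154), so the pair is consistent; merging gives x ≡ 154 (mod 861), where 861 = lcm(287, 21).
gcd(861, 2597) = 7 and 7 | (1918 − 154), so the pair is consistent; merging gives x ≡ 313558 (mod 319431), where 319431 = lcm(861, 2597).
The solution is unique modulo lcm(287, 21, 2597) = 319431.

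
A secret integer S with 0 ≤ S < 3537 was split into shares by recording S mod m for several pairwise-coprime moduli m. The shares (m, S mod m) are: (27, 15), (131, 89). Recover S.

744

Combine the congruences pairwise.
From S ≡ 15 (mod 27) write S = 15 + 27t. Substituting into S ≡ 89 (mod 131) gives 27t ≡ 74 (mod 131), and since 27⁻¹ ≡ 34 (mod 131), t ≡ 27. Hence S ≡ 15 + 27·27 = 744 (mod 3537).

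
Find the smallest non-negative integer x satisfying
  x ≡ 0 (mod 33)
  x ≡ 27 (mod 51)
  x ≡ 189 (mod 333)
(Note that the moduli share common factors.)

37818

gcd(33, 51) = 3 and 3 | (27 − 0), so the pair is consistent; merging gives x ≡ 231 (mod 561), where 561 = lcm(33, 51).
gcd(561, 333) = 3 and 3 | (189 − 231), so the pair is consistent; merging gives x ≡ 37818 (mod 62271), where 62271 = lcm(561, 333).
The solution is unique modulo lcm(33, 51, 333) = 62271.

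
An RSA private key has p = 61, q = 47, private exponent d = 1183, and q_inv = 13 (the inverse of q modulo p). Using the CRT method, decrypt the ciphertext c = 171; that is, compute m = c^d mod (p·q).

d_p = d mod (p−1) = 1183 mod 60 = 43; d_q = d mod (q−1) = 33.
m₁ = c^(d_p) mod p: c ≡ 49 (mod 61), and 49^43 mod 61 = 36.
m₂ = c^(d_q) mod q: c ≡ 30 (mod 47), and 30^33 mod 47 = 19.
h = q_inv·(m₁ − m₂) mod p = 13·(36 − 19) mod 61 = 38.
m = m₂ + h·q = 19 + 38·47 = 1805.

1805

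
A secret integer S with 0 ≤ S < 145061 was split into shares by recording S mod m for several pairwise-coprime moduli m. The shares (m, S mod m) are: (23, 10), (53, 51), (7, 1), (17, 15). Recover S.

64870

The moduli are pairwise coprime; N = 23·53·7·17 = 145061.
N/23 = 6307; 6307 ≡ 5 (mod 23); 5·14 ≡ 1, so inverse 14.
N/53 = 2737; 2737 ≡ 34 (mod 53); 34·39 ≡ 1, so inverse 39.
N/7 = 20723; 20723 ≡ 3 (mod 7); 3·5 ≡ 1, so inverse 5.
N/17 = 8533; 8533 ≡ 16 (mod 17); 16·16 ≡ 1, so inverse 16.
S ≡ 10·6307·14 + 51·2737·39 + 1·20723·5 + 15·8533·16 = 8478408.
8478408 mod 145061 = 64870.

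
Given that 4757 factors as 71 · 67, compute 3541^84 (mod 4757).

Mod 71: 3541 ≡ 62; by Fermat, exponent reduces to 84 mod 70 = 14; 62^14 ≡ 5 (mod 71).
Mod 67: 3541 ≡ 57; by Fermat, exponent reduces to 84 mod 66 = 18; 57^18 ≡ 14 (mod 67).
Combine by CRT: x ≡ 5 (mod 71), x ≡ 14 (mod 67) ⇒ x ≡ 1354 (mod 4757).

1354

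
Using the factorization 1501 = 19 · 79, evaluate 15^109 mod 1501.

1212

Mod 19: 15 ≡ 15; by Fermat, exponent reduces to 109 mod 18 = 1; 15^1 ≡ 15 (mod 19).
Mod 79: 15 ≡ 15; by Fermat, exponent reduces to 109 mod 78 = 31; 15^31 ≡ 27 (mod 79).
Combine by CRT: x ≡ 15 (mod 19), x ≡ 27 (mod 79) ⇒ x ≡ 1212 (mod 1501).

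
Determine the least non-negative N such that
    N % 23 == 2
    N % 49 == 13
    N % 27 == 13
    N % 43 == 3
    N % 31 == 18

20936488

The moduli are pairwise coprime; M = 23·49·27·43·31 = 40561857.
M/23 = 1763559; 1763559 ≡ 11 (mod 23); 11·21 ≡ 1, so inverse 21.
M/49 = 827793; 827793 ≡ 36 (mod 49); 36·15 ≡ 1, so inverse 15.
M/27 = 1502291; 1502291 ≡ 11 (mod 27); 11·5 ≡ 1, so inverse 5.
M/43 = 943299; 943299 ≡ 8 (mod 43); 8·27 ≡ 1, so inverse 27.
M/31 = 1308447; 1308447 ≡ 30 (mod 31); 30·30 ≡ 1, so inverse 30.
N ≡ 2·1763559·21 + 13·827793·15 + 13·1502291·5 + 3·943299·27 + 18·1308447·30 = 1116106627.
1116106627 mod 40561857 = 20936488.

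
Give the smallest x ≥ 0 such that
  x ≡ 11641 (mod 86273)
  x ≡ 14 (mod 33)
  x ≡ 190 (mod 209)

4842929

gcd(86273, 33) = 11 and 11 | (14 − 11641), so the pair is consistent; merging gives x ≡ 184187 (mod 258819), where 258819 = lcm(86273, 33).
gcd(258819, 209) = 11 and 11 | (190 − 184187), so the pair is consistent; merging gives x ≡ 4842929 (mod 4917561), where 4917561 = lcm(258819, 209).
The solution is unique modulo lcm(86273, 33, 209) = 4917561.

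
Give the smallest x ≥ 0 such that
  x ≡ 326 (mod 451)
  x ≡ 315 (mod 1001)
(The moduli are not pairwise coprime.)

32347

Combine the congruences pairwise.
gcd(451, 1001) = 11 and 11 | (315 − 326), so the pair is consistent; merging gives x ≡ 32347 (mod 41041), where 41041 = lcm(451, 1001).
The solution is unique modulo lcm(451, 1001) = 41041.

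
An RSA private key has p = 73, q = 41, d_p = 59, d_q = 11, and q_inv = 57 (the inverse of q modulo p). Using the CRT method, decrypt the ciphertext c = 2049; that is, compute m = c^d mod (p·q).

m₁ = c^(d_p) mod p: c ≡ 5 (mod 73), and 5^59 mod 73 = 13.
m₂ = c^(d_q) mod q: c ≡ 40 (mod 41), and 40^11 mod 41 = 40.
h = q_inv·(m₁ − m₂) mod p = 57·(13 − 40) mod 73 = 67.
m = m₂ + h·q = 40 + 67·41 = 2787.

2787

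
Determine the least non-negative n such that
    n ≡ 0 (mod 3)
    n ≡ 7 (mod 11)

18

Combine the congruences pairwise.
From n ≡ 0 (mod 3) write n = 0 + 3t. Substituting into n ≡ 7 (mod 11) gives 3t ≡ 7 (mod 11), and since 3⁻¹ ≡ 4 (mod 11), t ≡ 6. Hence n ≡ 0 + 3·6 = 18 (mod 33).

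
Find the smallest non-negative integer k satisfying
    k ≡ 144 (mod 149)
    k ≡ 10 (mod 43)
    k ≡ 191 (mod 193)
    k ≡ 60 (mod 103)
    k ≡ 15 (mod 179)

The moduli are pairwise coprime; N = 149·43·193·103·179 = 22798290787.
N/149 = 153008663; 153008663 ≡ 116 (mod 149); 116·9 ≡ 1, so inverse 9.
N/43 = 530192809; 530192809 ≡ 14 (mod 43); 14·40 ≡ 1, so inverse 40.
N/193 = 118125859; 118125859 ≡ 16 (mod 193); 16·181 ≡ 1, so inverse 181.
N/103 = 221342629; 221342629 ≡ 58 (mod 103); 58·16 ≡ 1, so inverse 16.
N/179 = 127364753; 127364753 ≡ 167 (mod 179); 167·164 ≡ 1, so inverse 164.
k ≡ 144·153008663·9 + 10·530192809·40 + 191·118125859·181 + 60·221342629·16 + 15·127364753·164 = 5019911638557.
5019911638557 mod 22798290787 = 4287665417.

4287665417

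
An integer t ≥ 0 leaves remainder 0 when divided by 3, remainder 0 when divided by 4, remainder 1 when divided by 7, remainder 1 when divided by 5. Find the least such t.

36

From t ≡ 0 (mod 3) write t = 0 + 3s. Substituting into t ≡ 0 (mod 4) gives 3s ≡ 0 (mod 4), and since 3⁻¹ ≡ 3 (mod 4), s ≡ 0. Hence t ≡ 0 + 3·0 = 0 (mod 12).
From t ≡ 0 (mod 12) write t = 0 + 12s. Substituting into t ≡ 1 (mod 7) gives 12s ≡ 1 (mod 7), and since 5⁻¹ ≡ 3 (mod 7), s ≡ 3. Hence t ≡ 0 + 12·3 = 36 (mod 84).
From t ≡ 36 (mod 84) write t = 36 + 84s. Substituting into t ≡ 1 (mod 5) gives 84s ≡ 0 (mod 5), and since 4⁻¹ ≡ 4 (mod 5), s ≡ 0. Hence t ≡ 36 + 84·0 = 36 (mod 420).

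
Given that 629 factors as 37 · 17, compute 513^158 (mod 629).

546

Mod 37: 513 ≡ 32; by Fermat, exponent reduces to 158 mod 36 = 14; 32^14 ≡ 28 (mod 37).
Mod 17: 513 ≡ 3; by Fermat, exponent reduces to 158 mod 16 = 14; 3^14 ≡ 2 (mod 17).
Combine by CRT: x ≡ 28 (mod 37), x ≡ 2 (mod 17) ⇒ x ≡ 546 (mod 629).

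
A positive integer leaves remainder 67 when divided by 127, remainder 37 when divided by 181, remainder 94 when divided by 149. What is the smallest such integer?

2194119

The moduli are pairwise coprime; M = 127·181·149 = 3425063.
M/127 = 26969; 26969 ≡ 45 (mod 127); 45·48 ≡ 1, so inverse 48.
M/181 = 18923; 18923 ≡ 99 (mod 181); 99·64 ≡ 1, so inverse 64.
M/149 = 22987; 22987 ≡ 41 (mod 149); 41·40 ≡ 1, so inverse 40.
N ≡ 67·26969·48 + 37·18923·64 + 94·22987·40 = 217973088.
217973088 mod 3425063 = 2194119.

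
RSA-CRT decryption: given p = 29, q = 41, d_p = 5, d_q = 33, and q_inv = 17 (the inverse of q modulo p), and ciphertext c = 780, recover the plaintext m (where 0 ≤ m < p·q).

m₁ = c^(d_p) mod p: c ≡ 26 (mod 29), and 26^5 mod 29 = 18.
m₂ = c^(d_q) mod q: c ≡ 1 (mod 41), and 1^33 mod 41 = 1.
h = q_inv·(m₁ − m₂) mod p = 17·(18 − 1) mod 29 = 28.
m = m₂ + h·q = 1 + 28·41 = 1149.

1149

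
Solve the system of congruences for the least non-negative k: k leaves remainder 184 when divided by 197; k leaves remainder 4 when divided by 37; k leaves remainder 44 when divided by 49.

281500

From k ≡ 184 (mod 197) write k = 184 + 197t. Substituting into k ≡ 4 (mod 37) gives 197t ≡ 5 (mod 37), and since 12⁻¹ ≡ 34 (mod 37), t ≡ 22. Hence k ≡ 184 + 197·22 = 4518 (mod 7289).
From k ≡ 4518 (mod 7289) write k = 4518 + 7289t. Substituting into k ≡ 44 (mod 49) gives 7289t ≡ 34 (mod 49), and since 37⁻¹ ≡ 4 (mod 49), t ≡ 38. Hence k ≡ 4518 + 7289·38 = 281500 (mod 357161).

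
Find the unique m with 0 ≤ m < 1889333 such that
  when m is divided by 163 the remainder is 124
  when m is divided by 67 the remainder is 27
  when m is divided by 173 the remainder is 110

The moduli are pairwise coprime; N = 163·67·173 = 1889333.
N/163 = 11591; 11591 ≡ 18 (mod 163); 18·154 ≡ 1, so inverse 154.
N/67 = 28199; 28199 ≡ 59 (mod 67); 59·25 ≡ 1, so inverse 25.
N/173 = 10921; 10921 ≡ 22 (mod 173); 22·118 ≡ 1, so inverse 118.
m ≡ 124·11591·154 + 27·28199·25 + 110·10921·118 = 382130641.
382130641 mod 1889333 = 485375.

485375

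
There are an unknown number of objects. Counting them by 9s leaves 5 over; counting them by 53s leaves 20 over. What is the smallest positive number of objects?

From N ≡ 5 (mod 9) write N = 5 + 9t. Substituting into N ≡ 20 (mod 53) gives 9t ≡ 15 (mod 53), and since 9⁻¹ ≡ 6 (mod 53), t ≡ 37. Hence N ≡ 5 + 9·37 = 338 (mod 477).

338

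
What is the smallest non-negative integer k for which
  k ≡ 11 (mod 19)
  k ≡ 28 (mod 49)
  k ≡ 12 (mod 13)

From k ≡ 11 (mod 19) write k = 11 + 19t. Substituting into k ≡ 28 (mod 49) gives 19t ≡ 17 (mod 49), and since 19⁻¹ ≡ 31 (mod 49), t ≡ 37. Hence k ≡ 11 + 19·37 = 714 (mod 931).
From k ≡ 714 (mod 931) write k = 714 + 931t. Substituting into k ≡ 12 (mod 13) gives 931t ≡ 0 (mod 13), and since 8⁻¹ ≡ 5 (mod 13), t ≡ 0. Hence k ≡ 714 + 931·0 = 714 (mod 12103).

714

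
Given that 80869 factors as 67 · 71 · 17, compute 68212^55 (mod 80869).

Mod 67: 68212 ≡ 6; 6^55 ≡ 37 (mod 67).
Mod 71: 68212 ≡ 52; 52^55 ≡ 51 (mod 71).
Mod 17: 68212 ≡ 8; by Fermat, exponent reduces to 55 mod 16 = 7; 8^7 ≡ 15 (mod 17).
Combine by CRT: x ≡ 37 (mod 67), x ≡ 51 (mod 71), x ≡ 15 (mod 17) ⇒ x ≡ 40237 (mod 80869).

40237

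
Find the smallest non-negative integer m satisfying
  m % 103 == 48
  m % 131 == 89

From m ≡ 48 (mod 103) write m = 48 + 103t. Substituting into m ≡ 89 (mod 131) gives 103t ≡ 41 (mod 131), and since 103⁻¹ ≡ 14 (mod 131), t ≡ 50. Hence m ≡ 48 + 103·50 = 5198 (mod 13493).

5198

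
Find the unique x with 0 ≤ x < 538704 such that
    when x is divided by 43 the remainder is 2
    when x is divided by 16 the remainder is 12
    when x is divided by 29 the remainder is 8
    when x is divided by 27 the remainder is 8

21932

From x ≡ 2 (mod 43) write x = 2 + 43t. Substituting into x ≡ 12 (mod 16) gives 43t ≡ 10 (mod 16), and since 11⁻¹ ≡ 3 (mod 16), t ≡ 14. Hence x ≡ 2 + 43·14 = 604 (mod 688).
From x ≡ 604 (mod 688) write x = 604 + 688t. Substituting into x ≡ 8 (mod 29) gives 688t ≡ 13 (mod 29), and since 21⁻¹ ≡ 18 (mod 29), t ≡ 2. Hence x ≡ 604 + 688·2 = 1980 (mod 19952).
From x ≡ 1980 (mod 19952) write x = 1980 + 19952t. Substituting into x ≡ 8 (mod 27) gives 19952t ≡ 26 (mod 27), and since 26⁻¹ ≡ 26 (mod 27), t ≡ 1. Hence x ≡ 1980 + 19952·1 = 21932 (mod 538704).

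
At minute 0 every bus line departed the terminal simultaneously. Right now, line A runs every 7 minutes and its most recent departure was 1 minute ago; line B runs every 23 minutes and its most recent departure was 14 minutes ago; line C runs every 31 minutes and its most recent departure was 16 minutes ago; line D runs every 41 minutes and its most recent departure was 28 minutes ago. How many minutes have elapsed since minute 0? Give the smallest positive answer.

202322

The moduli are pairwise coprime; N = 7·23·31·41 = 204631.
N/7 = 29233; 29233 ≡ 1 (mod 7), inverse 1.
N/23 = 8897; 8897 ≡ 19 (mod 23); 19·17 ≡ 1, so inverse 17.
N/31 = 6601; 6601 ≡ 29 (mod 31); 29·15 ≡ 1, so inverse 15.
N/41 = 4991; 4991 ≡ 30 (mod 41); 30·26 ≡ 1, so inverse 26.
t ≡ 1·29233·1 + 14·8897·17 + 16·6601·15 + 28·4991·26 = 7364407.
7364407 mod 204631 = 202322.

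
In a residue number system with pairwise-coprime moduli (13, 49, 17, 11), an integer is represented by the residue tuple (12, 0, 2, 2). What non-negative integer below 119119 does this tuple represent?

Combine the congruences pairwise.
From x ≡ 12 (mod 13) write x = 12 + 13t. Substituting into x ≡ 0 (mod 49) gives 13t ≡ 37 (mod 49), and since 13⁻¹ ≡ 34 (mod 49), t ≡ 33. Hence x ≡ 12 + 13·33 = 441 (mod 637).
From x ≡ 441 (mod 637) write x = 441 + 637t. Substituting into x ≡ 2 (mod 17) gives 637t ≡ 3 (mod 17), and since 8⁻¹ ≡ 15 (mod 17), t ≡ 11. Hence x ≡ 441 + 637·11 = 7448 (mod 10829).
From x ≡ 7448 (mod 10829) write x = 7448 + 10829t. Substituting into x ≡ 2 (mod 11) gives 10829t ≡ 1 (mod 11), and since 5⁻¹ ≡ 9 (mod 11), t ≡ 9. Hence x ≡ 7448 + 10829·9 = 104909 (mod 119119).

104909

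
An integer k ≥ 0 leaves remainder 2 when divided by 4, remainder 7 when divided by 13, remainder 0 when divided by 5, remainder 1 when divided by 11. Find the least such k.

From k ≡ 2 (mod 4) write k = 2 + 4t. Substituting into k ≡ 7 (mod 13) gives 4t ≡ 5 (mod 13), and since 4⁻¹ ≡ 10 (mod 13), t ≡ 11. Hence k ≡ 2 + 4·11 = 46 (mod 52).
From k ≡ 46 (mod 52) write k = 46 + 52t. Substituting into k ≡ 0 (mod 5) gives 52t ≡ 4 (mod 5), and since 2⁻¹ ≡ 3 (mod 5), t ≡ 2. Hence k ≡ 46 + 52·2 = 150 (mod 260).
From k ≡ 150 (mod 260) write k = 150 + 260t. Substituting into k ≡ 1 (mod 11) gives 260t ≡ 5 (mod 11), and since 7⁻¹ ≡ 8 (mod 11), t ≡ 7. Hence k ≡ 150 + 260·7 = 1970 (mod 2860).

1970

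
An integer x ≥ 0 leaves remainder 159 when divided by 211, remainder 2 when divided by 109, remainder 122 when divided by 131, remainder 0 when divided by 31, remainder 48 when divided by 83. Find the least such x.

The moduli are pairwise coprime; N = 211·109·131·31·83 = 7752111937.
N/211 = 36739867; 36739867 ≡ 125 (mod 211); 125·184 ≡ 1, so inverse 184.
N/109 = 71120293; 71120293 ≡ 82 (mod 109); 82·4 ≡ 1, so inverse 4.
N/131 = 59176427; 59176427 ≡ 59 (mod 131); 59·20 ≡ 1, so inverse 20.
N/31 = 250068127; 250068127 ≡ 24 (mod 31); 24·22 ≡ 1, so inverse 22.
N/83 = 93398939; 93398939 ≡ 35 (mod 83); 35·19 ≡ 1, so inverse 19.
x ≡ 159·36739867·184 + 2·71120293·4 + 122·59176427·20 + 0·250068127·22 + 48·93398939·19 = 1305000825544.
1305000825544 mod 7752111937 = 2646020128.

2646020128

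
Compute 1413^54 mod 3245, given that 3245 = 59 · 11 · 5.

1054

Mod 59: 1413 ≡ 56; 56^54 ≡ 51 (mod 59).
Mod 11: 1413 ≡ 5; by Fermat, exponent reduces to 54 mod 10 = 4; 5^4 ≡ 9 (mod 11).
Mod 5: 1413 ≡ 3; by Fermat, exponent reduces to 54 mod 4 = 2; 3^2 ≡ 4 (mod 5).
Combine by CRT: x ≡ 51 (mod 59), x ≡ 9 (mod 11), x ≡ 4 (mod 5) ⇒ x ≡ 1054 (mod 3245).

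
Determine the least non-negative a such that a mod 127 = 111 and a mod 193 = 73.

Combine the congruences pairwise.
From a ≡ 111 (mod 127) write a = 111 + 127t. Substituting into a ≡ 73 (mod 193) gives 127t ≡ 155 (mod 193), and since 127⁻¹ ≡ 38 (mod 193), t ≡ 100. Hence a ≡ 111 + 127·100 = 12811 (mod 24511).

12811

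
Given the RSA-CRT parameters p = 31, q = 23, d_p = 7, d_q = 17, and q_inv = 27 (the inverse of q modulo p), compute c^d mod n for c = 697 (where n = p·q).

364

m₁ = c^(d_p) mod p: c ≡ 15 (mod 31), and 15^7 mod 31 = 23.
m₂ = c^(d_q) mod q: c ≡ 7 (mod 23), and 7^17 mod 23 = 19.
h = q_inv·(m₁ − m₂) mod p = 27·(23 − 19) mod 31 = 15.
m = m₂ + h·q = 19 + 15·23 = 364.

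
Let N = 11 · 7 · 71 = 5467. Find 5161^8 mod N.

Mod 11: 5161 ≡ 2; 2^8 ≡ 3 (mod 11).
Mod 7: 5161 ≡ 2; by Fermat, exponent reduces to 8 mod 6 = 2; 2^2 ≡ 4 (mod 7).
Mod 71: 5161 ≡ 49; 49^8 ≡ 19 (mod 71).
Combine by CRT: x ≡ 3 (mod 11), x ≡ 4 (mod 7), x ≡ 19 (mod 71) ⇒ x ≡ 5415 (mod 5467).

5415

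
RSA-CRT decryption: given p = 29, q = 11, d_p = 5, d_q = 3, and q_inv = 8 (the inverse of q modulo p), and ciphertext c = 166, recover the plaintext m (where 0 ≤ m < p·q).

89

m₁ = c^(d_p) mod p: c ≡ 21 (mod 29), and 21^5 mod 29 = 2.
m₂ = c^(d_q) mod q: c ≡ 1 (mod 11), and 1^3 mod 11 = 1.
h = q_inv·(m₁ − m₂) mod p = 8·(2 − 1) mod 29 = 8.
m = m₂ + h·q = 1 + 8·11 = 89.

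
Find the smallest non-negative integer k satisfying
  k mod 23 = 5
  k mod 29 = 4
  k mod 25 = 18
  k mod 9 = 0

Combine the congruences pairwise.
From k ≡ 5 (mod 23) write k = 5 + 23t. Substituting into k ≡ 4 (mod 29) gives 23t ≡ 28 (mod 29), and since 23⁻¹ ≡ 24 (mod 29), t ≡ 5. Hence k ≡ 5 + 23·5 = 120 (mod 667).
From k ≡ 120 (mod 667) write k = 120 + 667t. Substituting into k ≡ 18 (mod 25) gives 667t ≡ 23 (mod 25), and since 17⁻¹ ≡ 3 (mod 25), t ≡ 19. Hence k ≡ 120 + 667·19 = 12793 (mod 16675).
From k ≡ 12793 (mod 16675) write k = 12793 + 16675t. Substituting into k ≡ 0 (mod 9) gives 16675t ≡ 5 (mod 9), and since 7⁻¹ ≡ 4 (mod 9), t ≡ 2. Hence k ≡ 12793 + 16675·2 = 46143 (mod 150075).

46143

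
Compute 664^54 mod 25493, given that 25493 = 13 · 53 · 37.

9582

Mod 13: 664 ≡ 1; by Fermat, exponent reduces to 54 mod 12 = 6; 1^6 ≡ 1 (mod 13).
Mod 53: 664 ≡ 28; by Fermat, exponent reduces to 54 mod 52 = 2; 28^2 ≡ 42 (mod 53).
Mod 37: 664 ≡ 35; by Fermat, exponent reduces to 54 mod 36 = 18; 35^18 ≡ 36 (mod 37).
Combine by CRT: x ≡ 1 (mod 13), x ≡ 42 (mod 53), x ≡ 36 (mod 37) ⇒ x ≡ 9582 (mod 25493).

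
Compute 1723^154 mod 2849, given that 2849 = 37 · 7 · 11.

Mod 37: 1723 ≡ 21; by Fermat, exponent reduces to 154 mod 36 = 10; 21^10 ≡ 16 (mod 37).
Mod 7: 1723 ≡ 1; by Fermat, exponent reduces to 154 mod 6 = 4; 1^4 ≡ 1 (mod 7).
Mod 11: 1723 ≡ 7; by Fermat, exponent reduces to 154 mod 10 = 4; 7^4 ≡ 3 (mod 11).
Combine by CRT: x ≡ 16 (mod 37), x ≡ 1 (mod 7), x ≡ 3 (mod 11) ⇒ x ≡ 1422 (mod 2849).

1422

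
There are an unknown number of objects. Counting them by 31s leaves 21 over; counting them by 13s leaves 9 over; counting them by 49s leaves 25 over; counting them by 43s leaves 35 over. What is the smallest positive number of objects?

616053

From N ≡ 21 (mod 31) write N = 21 + 31t. Substituting into N ≡ 9 (mod 13) gives 31t ≡ 1 (mod 13), and since 5⁻¹ ≡ 8 (mod 13), t ≡ 8. Hence N ≡ 21 + 31·8 = 269 (mod 403).
From N ≡ 269 (mod 403) write N = 269 + 403t. Substituting into N ≡ 25 (mod 49) gives 403t ≡ 1 (mod 49), and since 11⁻¹ ≡ 9 (mod 49), t ≡ 9. Hence N ≡ 269 + 403·9 = 3896 (mod 19747).
From N ≡ 3896 (mod 19747) write N = 3896 + 19747t. Substituting into N ≡ 35 (mod 43) gives 19747t ≡ 9 (mod 43), and since 10⁻¹ ≡ 13 (mod 43), t ≡ 31. Hence N ≡ 3896 + 19747·31 = 616053 (mod 849121).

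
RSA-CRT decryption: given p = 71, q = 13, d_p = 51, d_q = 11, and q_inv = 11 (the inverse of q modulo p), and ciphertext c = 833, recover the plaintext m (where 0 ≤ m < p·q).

599

m₁ = c^(d_p) mod p: c ≡ 52 (mod 71), and 52^51 mod 71 = 31.
m₂ = c^(d_q) mod q: c ≡ 1 (mod 13), and 1^11 mod 13 = 1.
h = q_inv·(m₁ − m₂) mod p = 11·(31 − 1) mod 71 = 46.
m = m₂ + h·q = 1 + 46·13 = 599.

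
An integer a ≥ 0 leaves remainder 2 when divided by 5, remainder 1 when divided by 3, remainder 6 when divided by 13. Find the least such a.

From a ≡ 2 (mod 5) write a = 2 + 5t. Substituting into a ≡ 1 (mod 3) gives 5t ≡ 2 (mod 3), and since 2⁻¹ ≡ 2 (mod 3), t ≡ 1. Hence a ≡ 2 + 5·1 = 7 (mod 15).
From a ≡ 7 (mod 15) write a = 7 + 15t. Substituting into a ≡ 6 (mod 13) gives 15t ≡ 12 (mod 13), and since 2⁻¹ ≡ 7 (mod 13), t ≡ 6. Hence a ≡ 7 + 15·6 = 97 (mod 195).

97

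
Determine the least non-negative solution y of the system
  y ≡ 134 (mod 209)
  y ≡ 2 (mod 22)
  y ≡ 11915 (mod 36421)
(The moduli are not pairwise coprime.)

Combine the congruences pairwise.
gcd(209, 22) = 11 and 11 | (2 − 134), so the pair is consistent; merging gives y ≡ 134 (mod 418), where 418 = lcm(209, 22).
gcd(418, 36421) = 11 and 11 | (11915 − 134), so the pair is consistent; merging gives y ≡ 1068124 (mod 1383998), where 1383998 = lcm(418, 36421).
The solution is unique modulo lcm(209, 22, 36421) = 1383998.

1068124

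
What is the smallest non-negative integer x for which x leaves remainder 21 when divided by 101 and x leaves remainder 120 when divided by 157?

13151

From x ≡ 21 (mod 101) write x = 21 + 101t. Substituting into x ≡ 120 (mod 157) gives 101t ≡ 99 (mod 157), and since 101⁻¹ ≡ 14 (mod 157), t ≡ 130. Hence x ≡ 21 + 101·130 = 13151 (mod 15857).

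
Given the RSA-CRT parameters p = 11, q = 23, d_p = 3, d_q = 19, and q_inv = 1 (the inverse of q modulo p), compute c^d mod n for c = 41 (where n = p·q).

m₁ = c^(d_p) mod p: c ≡ 8 (mod 11), and 8^3 mod 11 = 6.
m₂ = c^(d_q) mod q: c ≡ 18 (mod 23), and 18^19 mod 23 = 16.
h = q_inv·(m₁ − m₂) mod p = 1·(6 − 16) mod 11 = 1.
m = m₂ + h·q = 16 + 1·23 = 39.

39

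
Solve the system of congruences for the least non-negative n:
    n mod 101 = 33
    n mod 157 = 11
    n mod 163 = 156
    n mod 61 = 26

89005980

From n ≡ 33 (mod 101) write n = 33 + 101t. Substituting into n ≡ 11 (mod 157) gives 101t ≡ 135 (mod 157), and since 101⁻¹ ≡ 14 (mod 157), t ≡ 6. Hence n ≡ 33 + 101·6 = 639 (mod 15857).
From n ≡ 639 (mod 15857) write n = 639 + 15857t. Substituting into n ≡ 156 (mod 163) gives 15857t ≡ 6 (mod 163), and since 46⁻¹ ≡ 39 (mod 163), t ≡ 71. Hence n ≡ 639 + 15857·71 = 1126486 (mod 2584691).
From n ≡ 1126486 (mod 2584691) write n = 1126486 + 2584691t. Substituting into n ≡ 26 (mod 61) gives 2584691t ≡ 27 (mod 61), and since 60⁻¹ ≡ 60 (mod 61), t ≡ 34. Hence n ≡ 1126486 + 2584691·34 = 89005980 (mod 157666151).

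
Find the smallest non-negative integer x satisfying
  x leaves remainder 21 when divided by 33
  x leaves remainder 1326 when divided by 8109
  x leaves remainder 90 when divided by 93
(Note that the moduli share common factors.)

gcd(33, 8109) = 3 and 3 | (1326 − 21), so the pair is consistent; merging gives x ≡ 17544 (mod 89199), where 89199 = lcm(33, 8109).
gcd(89199, 93) = 3 and 3 | (90 − 17544), so the pair is consistent; merging gives x ≡ 1623126 (mod 2765169), where 2765169 = lcm(89199, 93).
The solution is unique modulo lcm(33, 8109, 93) = 2765169.

1623126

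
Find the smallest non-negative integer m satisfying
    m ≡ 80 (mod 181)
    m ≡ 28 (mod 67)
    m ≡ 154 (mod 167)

From m ≡ 80 (mod 181) write m = 80 + 181t. Substituting into m ≡ 28 (mod 67) gives 181t ≡ 15 (mod 67), and since 47⁻¹ ≡ 10 (mod 67), t ≡ 16. Hence m ≡ 80 + 181·16 = 2976 (mod 12127).
From m ≡ 2976 (mod 12127) write m = 2976 + 12127t. Substituting into m ≡ 154 (mod 167) gives 12127t ≡ 17 (mod 167), and since 103⁻¹ ≡ 60 (mod 167), t ≡ 18. Hence m ≡ 2976 + 12127·18 = 221262 (mod 2025209).

221262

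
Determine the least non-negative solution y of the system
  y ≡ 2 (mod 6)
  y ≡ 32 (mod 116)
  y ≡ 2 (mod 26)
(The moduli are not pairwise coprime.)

3512

gcd(6, 116) = 2 and 2 | (32 − 2), so the pair is consistent; merging gives y ≡ 32 (mod 348), where 348 = lcm(6, 116).
gcd(348, 26) = 2 and 2 | (2 − 32), so the pair is consistent; merging gives y ≡ 3512 (mod 4524), where 4524 = lcm(348, 26).
The solution is unique modulo lcm(6, 116, 26) = 4524.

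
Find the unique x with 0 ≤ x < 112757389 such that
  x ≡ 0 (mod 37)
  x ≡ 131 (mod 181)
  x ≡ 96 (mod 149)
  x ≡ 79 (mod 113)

2284713

The moduli are pairwise coprime; N = 37·181·149·113 = 112757389.
N/37 = 3047497; 3047497 ≡ 29 (mod 37); 29·23 ≡ 1, so inverse 23.
N/181 = 622969; 622969 ≡ 148 (mod 181); 148·170 ≡ 1, so inverse 170.
N/149 = 756761; 756761 ≡ 139 (mod 149); 139·134 ≡ 1, so inverse 134.
N/113 = 997853; 997853 ≡ 63 (mod 113); 63·61 ≡ 1, so inverse 61.
x ≡ 0·3047497·23 + 131·622969·170 + 96·756761·134 + 79·997853·61 = 28417146741.
28417146741 mod 112757389 = 2284713.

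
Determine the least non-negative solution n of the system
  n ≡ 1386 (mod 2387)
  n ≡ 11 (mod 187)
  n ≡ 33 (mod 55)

gcd(2387, 187) = 11 and 11 | (11 − 1386), so the pair is consistent; merging gives n ≡ 25256 (mod 40579), where 40579 = lcm(2387, 187).
gcd(40579, 55) = 11 and 11 | (33 − 25256), so the pair is consistent; merging gives n ≡ 146993 (mod 202895), where 202895 = lcm(40579, 55).
The solution is unique modulo lcm(2387, 187, 55) = 202895.

146993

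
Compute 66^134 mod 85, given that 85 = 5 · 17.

Mod 5: 66 ≡ 1; by Fermat, exponent reduces to 134 mod 4 = 2; 1^2 ≡ 1 (mod 5).
Mod 17: 66 ≡ 15; by Fermat, exponent reduces to 134 mod 16 = 6; 15^6 ≡ 13 (mod 17).
Combine by CRT: x ≡ 1 (mod 5), x ≡ 13 (mod 17) ⇒ x ≡ 81 (mod 85).

81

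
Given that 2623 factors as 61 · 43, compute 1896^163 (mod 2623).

Mod 61: 1896 ≡ 5; by Fermat, exponent reduces to 163 mod 60 = 43; 5^43 ≡ 39 (mod 61).
Mod 43: 1896 ≡ 4; by Fermat, exponent reduces to 163 mod 42 = 37; 4^37 ≡ 16 (mod 43).
Combine by CRT: x ≡ 39 (mod 61), x ≡ 16 (mod 43) ⇒ x ≡ 1564 (mod 2623).

1564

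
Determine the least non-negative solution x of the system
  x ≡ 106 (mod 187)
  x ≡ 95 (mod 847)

Combine the congruences pairwise.
gcd(187, 847) = 11 and 11 | (95 − 106), so the pair is consistent; merging gives x ≡ 1789 (mod 14399), where 14399 = lcm(187, 847).
The solution is unique modulo lcm(187, 847) = 14399.

1789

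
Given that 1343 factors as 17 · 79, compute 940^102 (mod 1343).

495

Mod 17: 940 ≡ 5; by Fermat, exponent reduces to 102 mod 16 = 6; 5^6 ≡ 2 (mod 17).
Mod 79: 940 ≡ 71; by Fermat, exponent reduces to 102 mod 78 = 24; 71^24 ≡ 21 (mod 79).
Combine by CRT: x ≡ 2 (mod 17), x ≡ 21 (mod 79) ⇒ x ≡ 495 (mod 1343).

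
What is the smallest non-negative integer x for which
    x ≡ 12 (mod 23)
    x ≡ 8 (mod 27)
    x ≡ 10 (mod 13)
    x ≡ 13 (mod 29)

163979

From x ≡ 12 (mod 23) write x = 12 + 23t. Substituting into x ≡ 8 (mod 27) gives 23t ≡ 23 (mod 27), and since 23⁻¹ ≡ 20 (mod 27), t ≡ 1. Hence x ≡ 12 + 23·1 = 35 (mod 621).
From x ≡ 35 (mod 621) write x = 35 + 621t. Substituting into x ≡ 10 (mod 13) gives 621t ≡ 1 (mod 13), and since 10⁻¹ ≡ 4 (mod 13), t ≡ 4. Hence x ≡ 35 + 621·4 = 2519 (mod 8073).
From x ≡ 2519 (mod 8073) write x = 2519 + 8073t. Substituting into x ≡ 13 (mod 29) gives 8073t ≡ 17 (mod 29), and since 11⁻¹ ≡ 8 (mod 29), t ≡ 20. Hence x ≡ 2519 + 8073·20 = 163979 (mod 234117).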